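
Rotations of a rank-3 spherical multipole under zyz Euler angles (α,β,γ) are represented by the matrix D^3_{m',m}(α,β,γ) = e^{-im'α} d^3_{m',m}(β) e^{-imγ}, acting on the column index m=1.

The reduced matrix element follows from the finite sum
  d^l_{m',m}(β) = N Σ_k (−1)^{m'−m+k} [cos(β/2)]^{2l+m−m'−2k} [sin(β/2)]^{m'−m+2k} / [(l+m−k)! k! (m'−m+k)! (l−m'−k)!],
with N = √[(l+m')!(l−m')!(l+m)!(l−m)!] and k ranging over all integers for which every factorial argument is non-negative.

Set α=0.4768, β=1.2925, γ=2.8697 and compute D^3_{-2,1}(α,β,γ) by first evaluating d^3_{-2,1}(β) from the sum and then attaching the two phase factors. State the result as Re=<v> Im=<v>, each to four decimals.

Re=-0.1702 Im=-0.4732

First d^3_{-2,1}(β=1.2925), then the phase factors e^{-i(-2)α} and e^{-i(1)γ}:
Half-angle: c=0.798348, s=0.602197. N=√(1·120·24·2)=75.894664
The bounds max(0,m−m')=3 and min(l+m,l−m')=4 give 2 terms
  k=3: (−1)^0·75.8947/(12)·0.7983^3·0.6022^3 = +0.702784
  k=4: (−1)^1·75.8947/(24)·0.7983^1·0.6022^5 = -0.199933
d^3_{-2,1}(1.2925) = +0.702784 -0.199933 = +0.502851
Attach z-rotation phases: D = e^{-i(-2)(0.4768)}·(+0.502851)·e^{-i(1)(2.8697)} = -0.170206-0.473169i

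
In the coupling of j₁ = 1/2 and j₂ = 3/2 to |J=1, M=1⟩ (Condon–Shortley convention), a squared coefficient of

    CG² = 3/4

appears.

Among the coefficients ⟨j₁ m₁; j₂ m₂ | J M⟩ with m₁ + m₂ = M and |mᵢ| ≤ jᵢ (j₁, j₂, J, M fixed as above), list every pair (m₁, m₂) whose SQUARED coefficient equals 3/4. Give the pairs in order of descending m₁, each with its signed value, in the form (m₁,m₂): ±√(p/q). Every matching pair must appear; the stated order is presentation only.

Admissible pairs with m₁+m₂ = M = 1: (-1/2,3/2), (1/2,1/2)
  (m₁,m₂)=(1/2,1/2): CG² = 1/4, CG = +√(1/4)
  (m₁,m₂)=(-1/2,3/2): CG² = 3/4, CG = −√(3/4)   ← matches the target
Pairs with CG² = 3/4: (-1/2,3/2): −√(3/4)

(-1/2,3/2): −√(3/4)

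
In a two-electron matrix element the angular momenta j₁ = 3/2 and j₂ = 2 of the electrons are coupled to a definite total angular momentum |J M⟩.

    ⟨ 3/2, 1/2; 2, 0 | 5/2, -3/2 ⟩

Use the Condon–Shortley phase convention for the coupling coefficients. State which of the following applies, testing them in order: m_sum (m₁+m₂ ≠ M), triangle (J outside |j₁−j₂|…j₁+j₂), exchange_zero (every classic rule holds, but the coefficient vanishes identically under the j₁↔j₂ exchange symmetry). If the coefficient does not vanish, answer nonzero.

m-sum: m₁+m₂ = 1/2+0 = 1/2, M = -3/2  ✗ ⇒ coefficient is 0

m_sum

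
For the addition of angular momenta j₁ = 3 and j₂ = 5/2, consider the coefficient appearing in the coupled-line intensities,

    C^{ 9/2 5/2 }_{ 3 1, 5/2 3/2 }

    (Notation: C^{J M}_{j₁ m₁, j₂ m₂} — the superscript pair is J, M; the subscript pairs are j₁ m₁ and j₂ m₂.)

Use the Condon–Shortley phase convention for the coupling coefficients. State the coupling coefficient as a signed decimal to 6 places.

√[10·1!5!4!/11! · 4!2!4!1!7!2!] = √(92160/11)
  +(−1)^0/∏(0,1,2,4,3,0)! = 1/288  (running 1/288)
  +(−1)^1/∏(1,0,1,3,4,1)! = -1/144  (running -1/288)
⟨..|..⟩ = √(92160/11)·(-1/288) = -0.317821

-0.317821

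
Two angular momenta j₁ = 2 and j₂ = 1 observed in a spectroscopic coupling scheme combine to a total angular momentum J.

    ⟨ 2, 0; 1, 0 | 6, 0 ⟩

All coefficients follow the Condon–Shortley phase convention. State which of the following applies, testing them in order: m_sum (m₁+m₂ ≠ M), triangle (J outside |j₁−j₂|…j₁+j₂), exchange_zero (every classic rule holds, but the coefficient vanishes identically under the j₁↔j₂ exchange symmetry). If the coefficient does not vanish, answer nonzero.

m-sum: m₁+m₂ = 0+0 = 0, M = 0  ✓
triangle: need |j₁−j₂| ≤ J ≤ j₁+j₂, i.e. J ∈ [1, 3]; J = 6 is outside ✗ ⇒ coefficient is 0

triangle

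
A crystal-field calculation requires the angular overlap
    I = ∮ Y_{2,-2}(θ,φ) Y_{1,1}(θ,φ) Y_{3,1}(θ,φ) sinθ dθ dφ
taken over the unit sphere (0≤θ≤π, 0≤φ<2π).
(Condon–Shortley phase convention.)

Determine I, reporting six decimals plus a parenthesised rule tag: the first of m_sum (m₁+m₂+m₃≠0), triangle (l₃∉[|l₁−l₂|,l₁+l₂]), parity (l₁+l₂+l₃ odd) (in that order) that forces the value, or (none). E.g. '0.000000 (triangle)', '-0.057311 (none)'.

-0.082589 (none)

Rules hold: Σm=0, L=6 even, 1≤3≤3.
N = 5·3·7 = 105
Δ = 0!·4!·2!/7! = 1/105
Racah Σ t=0..0: t=0:+1/4 = 1/4
⇒ 3j(2 1 3; 0 0 0)² = 3/35, sgn -1
Racah Σ t=0..0: t=0:+1/48 = 1/48
⇒ 3j(2 1 3; -2 1 1)² = 1/105, sgn +1
4πI² = N·(3j₀)²·(3jₘ)² = 3/35
I = -1·√(0.0857143/4π) = -0.08258890
No selection rule forces the value: the integral is nonzero (none).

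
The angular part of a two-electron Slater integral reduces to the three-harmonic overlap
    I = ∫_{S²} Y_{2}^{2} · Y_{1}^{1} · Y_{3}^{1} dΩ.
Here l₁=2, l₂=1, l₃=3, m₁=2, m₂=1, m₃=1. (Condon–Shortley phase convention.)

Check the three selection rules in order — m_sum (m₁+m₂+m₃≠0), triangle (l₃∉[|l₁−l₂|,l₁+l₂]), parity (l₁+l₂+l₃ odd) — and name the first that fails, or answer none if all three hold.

m_sum

azimuthal sum: 2 + 1 + 1 = 4  ✗
1 ≤ 3 ≤ 3 (triangle on l)
L = 2 + 1 + 3 = 6 (even)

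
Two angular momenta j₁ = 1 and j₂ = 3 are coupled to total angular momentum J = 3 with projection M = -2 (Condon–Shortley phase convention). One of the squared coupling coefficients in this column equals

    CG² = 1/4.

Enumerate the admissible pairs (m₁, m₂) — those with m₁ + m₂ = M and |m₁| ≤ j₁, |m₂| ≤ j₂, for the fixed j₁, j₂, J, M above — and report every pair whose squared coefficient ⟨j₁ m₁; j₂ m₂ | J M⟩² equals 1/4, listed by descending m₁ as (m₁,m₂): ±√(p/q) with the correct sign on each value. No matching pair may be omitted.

Admissible pairs with m₁+m₂ = M = -2: (-1,-1), (0,-2), (1,-3)
  (m₁,m₂)=(1,-3): CG² = 1/4, CG = +√(1/4)   ← matches the target
  (m₁,m₂)=(0,-2): CG² = 1/3, CG = +√(1/3)
  (m₁,m₂)=(-1,-1): CG² = 5/12, CG = −√(5/12)
Pairs with CG² = 1/4: (1,-3): +√(1/4)

(1,-3): +√(1/4)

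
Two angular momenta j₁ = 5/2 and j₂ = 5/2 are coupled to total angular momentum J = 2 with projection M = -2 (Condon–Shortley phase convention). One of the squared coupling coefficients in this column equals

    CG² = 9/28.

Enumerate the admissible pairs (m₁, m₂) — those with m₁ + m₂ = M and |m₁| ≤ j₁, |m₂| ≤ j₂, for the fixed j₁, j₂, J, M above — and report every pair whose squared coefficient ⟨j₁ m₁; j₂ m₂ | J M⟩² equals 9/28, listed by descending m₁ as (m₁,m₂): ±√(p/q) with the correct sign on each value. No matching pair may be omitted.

Admissible pairs with m₁+m₂ = M = -2: (-5/2,1/2), (-3/2,-1/2), (-1/2,-3/2), (1/2,-5/2)
  (m₁,m₂)=(1/2,-5/2): CG² = 5/28, CG = +√(5/28)
  (m₁,m₂)=(-1/2,-3/2): CG² = 9/28, CG = −√(9/28)   ← matches the target
  (m₁,m₂)=(-3/2,-1/2): CG² = 9/28, CG = +√(9/28)   ← matches the target
  (m₁,m₂)=(-5/2,1/2): CG² = 5/28, CG = −√(5/28)
Pairs with CG² = 9/28: (-1/2,-3/2): −√(9/28); (-3/2,-1/2): +√(9/28)

(-1/2,-3/2): −√(9/28); (-3/2,-1/2): +√(9/28)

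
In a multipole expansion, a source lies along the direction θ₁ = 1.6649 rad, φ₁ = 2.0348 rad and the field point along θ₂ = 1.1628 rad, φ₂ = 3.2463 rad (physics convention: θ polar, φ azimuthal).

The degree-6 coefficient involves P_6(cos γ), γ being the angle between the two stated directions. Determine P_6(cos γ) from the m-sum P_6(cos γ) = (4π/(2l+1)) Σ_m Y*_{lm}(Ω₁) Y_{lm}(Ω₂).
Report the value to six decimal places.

Summing Y*_{l m}(θ₁,φ₁)·Y_{l m}(θ₂,φ₂) over m ∈ [−6, 6]; prefactor 4π/(2·6+1) = 0.966644:
  [-6]  conj(Y_{6,-6})(Ω₁) = 0.44065 - 0.16464j ; Y_{6,-6}(Ω₂) = 0.23379 - 0.16983j ; Δ = 0.07506 - 0.11333j
  [-5]  conj(Y_{6,-5})(Ω₁) = 0.11261 + 0.10475j ; Y_{6,-5}(Ω₂) = -0.37473 + 0.21632j ; Δ = -0.06486 - 0.01489j
  [-4]  conj(Y_{6,-4})(Ω₁) = 0.08904 - 0.30368j ; Y_{6,-4}(Ω₂) = 0.16931 - 0.07537j ; Δ = -0.00781 - 0.05813j
  [-3]  conj(Y_{6,-3})(Ω₁) = 0.17254 - 0.03118j ; Y_{6,-3}(Ω₂) = 0.24112 - 0.07833j ; Δ = 0.03916 - 0.02103j
  [-2]  conj(Y_{6,-2})(Ω₁) = -0.16325 - 0.21799j ; Y_{6,-2}(Ω₂) = -0.27268 + 0.05795j ; Δ = 0.05715 + 0.04998j
  [-1]  conj(Y_{6,-1})(Ω₁) = 0.08172 - 0.16328j ; Y_{6,-1}(Ω₂) = -0.16340 + 0.01717j ; Δ = -0.01055 + 0.02808j
  [+0]  conj(Y_{6,0})(Ω₁) = -0.26046 + 0.00000j ; Y_{6,0}(Ω₂) = 0.29397 + 0.00000j ; Δ = -0.07657 + 0.00000j
  [+1]  conj(Y_{6,1})(Ω₁) = -0.08172 - 0.16328j ; Y_{6,1}(Ω₂) = 0.16340 + 0.01717j ; Δ = -0.01055 - 0.02808j
  [+2]  conj(Y_{6,2})(Ω₁) = -0.16325 + 0.21799j ; Y_{6,2}(Ω₂) = -0.27268 - 0.05795j ; Δ = 0.05715 - 0.04998j
  [+3]  conj(Y_{6,3})(Ω₁) = -0.17254 - 0.03118j ; Y_{6,3}(Ω₂) = -0.24112 - 0.07833j ; Δ = 0.03916 + 0.02103j
  [+4]  conj(Y_{6,4})(Ω₁) = 0.08904 + 0.30368j ; Y_{6,4}(Ω₂) = 0.16931 + 0.07537j ; Δ = -0.00781 + 0.05813j
  [+5]  conj(Y_{6,5})(Ω₁) = -0.11261 + 0.10475j ; Y_{6,5}(Ω₂) = 0.37473 + 0.21632j ; Δ = -0.06486 + 0.01489j
  [+6]  conj(Y_{6,6})(Ω₁) = 0.44065 + 0.16464j ; Y_{6,6}(Ω₂) = 0.23379 + 0.16983j ; Δ = 0.07506 + 0.11333j
Total Σ_m = 0.09972 + 0.00000j. Multiply by 0.966644: 0.09640 + 0.00000j. P_6(cos γ) = 0.096396

0.096396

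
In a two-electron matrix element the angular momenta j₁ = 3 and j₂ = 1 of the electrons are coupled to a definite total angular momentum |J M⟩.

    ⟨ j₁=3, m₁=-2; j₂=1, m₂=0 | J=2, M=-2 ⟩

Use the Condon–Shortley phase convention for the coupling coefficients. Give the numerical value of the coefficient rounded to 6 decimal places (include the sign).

√[5·2!4!0!/7! · 1!5!1!1!0!4!] = √(960/7)
  +(−1)^1/∏(1,1,4,0,0,0)! = -1/24  (running -1/24)
⟨..|..⟩ = √(960/7)·(-1/24) = -0.487950

−√(5/21) ≈ -0.487950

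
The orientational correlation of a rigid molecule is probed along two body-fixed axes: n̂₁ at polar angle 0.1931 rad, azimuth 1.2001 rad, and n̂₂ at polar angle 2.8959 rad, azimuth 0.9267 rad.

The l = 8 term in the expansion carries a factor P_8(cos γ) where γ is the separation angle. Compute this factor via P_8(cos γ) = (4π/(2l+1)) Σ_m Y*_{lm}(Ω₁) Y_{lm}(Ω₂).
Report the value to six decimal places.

-0.405441

Term-by-term m-sum for l=8 (normalisation 4π/17 = 0.739198):
  m=-8: Y*=-0.000001-0.000000i  Y=+0.000003-0.000006i  product -0.000000+0.000000i
  m=-7: Y*=-0.000010+0.000017i  Y=-0.000099+0.000020i  product +0.000000-0.000000i
  m=-6: Y*=+0.000154+0.000201i  Y=+0.000766+0.000676i  product -0.000000+0.000000i
  m=-5: Y*=+0.002283-0.000663i  Y=+0.000588-0.007438i  product -0.000004-0.000017i
  m=-4: Y*=+0.001462-0.016570i  Y=-0.034070+0.021608i  product +0.000308+0.000596i
  m=-3: Y*=-0.076795-0.037925i  Y=+0.148929+0.056311i  product -0.009301-0.009972i
  m=-2: Y*=-0.226893+0.207754i  Y=-0.120041-0.413398i  product +0.113121+0.068858i
  m=-1: Y*=+0.242362+0.623578i  Y=-0.399995+0.532666i  product -0.429102-0.120330i
  m=+0: Y*=+0.503110-0.000000i  Y=+0.201680+0.000000i  product +0.101467+0.000000i
  m=+1: Y*=-0.242362+0.623578i  Y=+0.399995+0.532666i  product -0.429102+0.120330i
  m=+2: Y*=-0.226893-0.207754i  Y=-0.120041+0.413398i  product +0.113121-0.068858i
  m=+3: Y*=+0.076795-0.037925i  Y=-0.148929+0.056311i  product -0.009301+0.009972i
  m=+4: Y*=+0.001462+0.016570i  Y=-0.034070-0.021608i  product +0.000308-0.000596i
  m=+5: Y*=-0.002283-0.000663i  Y=-0.000588-0.007438i  product -0.000004+0.000017i
  m=+6: Y*=+0.000154-0.000201i  Y=+0.000766-0.000676i  product -0.000000-0.000000i
  m=+7: Y*=+0.000010+0.000017i  Y=+0.000099+0.000020i  product +0.000000+0.000000i
  m=+8: Y*=-0.000001+0.000000i  Y=+0.000003+0.000006i  product -0.000000-0.000000i
Accumulated sum -0.548488+0.000000i; after 4π/(2l+1) scaling, -0.405441+0.000000i ⇒ P_8 = -0.405441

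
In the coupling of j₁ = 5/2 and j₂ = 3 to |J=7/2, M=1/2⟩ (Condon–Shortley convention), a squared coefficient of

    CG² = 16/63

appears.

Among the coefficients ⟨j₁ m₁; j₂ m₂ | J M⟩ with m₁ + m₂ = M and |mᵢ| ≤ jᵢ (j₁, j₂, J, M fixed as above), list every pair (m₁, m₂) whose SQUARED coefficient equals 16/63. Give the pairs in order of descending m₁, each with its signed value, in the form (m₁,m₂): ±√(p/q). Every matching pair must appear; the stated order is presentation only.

(5/2,-2): +√(16/63)

Admissible pairs with m₁+m₂ = M = 1/2: (-5/2,3), (-3/2,2), (-1/2,1), (1/2,0), (3/2,-1), (5/2,-2)
  (m₁,m₂)=(5/2,-2): CG² = 16/63, CG = +√(16/63)   ← matches the target
  (m₁,m₂)=(3/2,-1): CG² = 8/63, CG = +√(8/63)
  (m₁,m₂)=(1/2,0): CG² = 4/21, CG = −√(4/21)
  (m₁,m₂)=(-1/2,1): CG² = 1/63, CG = −√(1/63)
  (m₁,m₂)=(-3/2,2): CG² = 20/63, CG = +√(20/63)
  (m₁,m₂)=(-5/2,3): CG² = 2/21, CG = +√(2/21)
Pairs with CG² = 16/63: (5/2,-2): +√(16/63)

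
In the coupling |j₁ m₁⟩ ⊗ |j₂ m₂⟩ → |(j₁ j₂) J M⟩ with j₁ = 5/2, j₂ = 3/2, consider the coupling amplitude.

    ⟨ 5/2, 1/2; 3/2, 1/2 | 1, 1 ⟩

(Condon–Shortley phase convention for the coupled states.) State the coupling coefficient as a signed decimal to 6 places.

+0.387298  (= +√(3/20))

√[3·3!2!0!/6! · 3!2!2!1!2!0!] = √(12/5)
  +(−1)^2/∏(2,1,0,0,2,0)! = 1/4  (running 1/4)
⟨..|..⟩ = √(12/5)·(1/4) = +0.387298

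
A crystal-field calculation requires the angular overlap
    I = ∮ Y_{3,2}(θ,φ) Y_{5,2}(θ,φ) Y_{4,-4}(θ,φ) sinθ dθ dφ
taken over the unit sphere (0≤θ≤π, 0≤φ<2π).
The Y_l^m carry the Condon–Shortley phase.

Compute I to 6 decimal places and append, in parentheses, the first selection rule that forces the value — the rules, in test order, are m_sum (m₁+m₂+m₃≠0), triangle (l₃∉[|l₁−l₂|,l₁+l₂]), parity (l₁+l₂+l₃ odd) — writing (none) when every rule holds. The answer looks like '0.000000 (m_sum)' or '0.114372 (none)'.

Rules hold: Σm=0, L=12 even, 2≤4≤8.
N = 7·11·9 = 693
Δ = 4!·2!·6!/13! = 1/180180
Racah Σ t=1..3: t=1:−1/576 t=2:+1/144 t=3:−1/576 = 1/288
⇒ 3j(3 5 4; 0 0 0)² = 20/1001, sgn +1
Racah Σ t=1..1: t=1:−1/8640 = -1/8640
⇒ 3j(3 5 4; 2 2 -4)² = 14/1287, sgn -1
4πI² = N·(3j₀)²·(3jₘ)² = 280/1859
I = -1·√(0.150619/4π) = -0.10947990
No selection rule forces the value: the integral is nonzero (none).

-0.109480 (none)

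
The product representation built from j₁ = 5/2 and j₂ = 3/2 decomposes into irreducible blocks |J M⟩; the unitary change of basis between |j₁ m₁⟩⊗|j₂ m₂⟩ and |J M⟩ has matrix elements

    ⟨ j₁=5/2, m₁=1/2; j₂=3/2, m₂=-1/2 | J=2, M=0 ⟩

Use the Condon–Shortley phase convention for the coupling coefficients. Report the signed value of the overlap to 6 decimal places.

-0.267261

j₁+j₂−J=2  J+j₁−j₂=3  J−j₁+j₂=1  j₁+j₂+J+1=7
(j₁±m₁, j₂±m₂, J±M) = (3,2,1,2,2,2)
P² = 8/7
sum k=0..1:
  [0] +1/4 = 1/4
  [1] −1/2 = -1/2
S = -1/4
C² = P²·S² = 1/14 ; C = -0.267261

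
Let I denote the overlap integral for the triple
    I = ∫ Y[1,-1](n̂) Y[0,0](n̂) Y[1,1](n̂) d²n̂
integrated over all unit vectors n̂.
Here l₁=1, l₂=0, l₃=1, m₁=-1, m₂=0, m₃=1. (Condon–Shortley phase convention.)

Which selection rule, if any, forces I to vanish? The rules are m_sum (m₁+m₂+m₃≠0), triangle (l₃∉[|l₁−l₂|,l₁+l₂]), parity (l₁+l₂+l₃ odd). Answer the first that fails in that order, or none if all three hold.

m₁+m₂+m₃ = -1 + 0 + 1 = 0  ✓
triangle: |1−0|=1 ≤ l₃=1 ≤ 1+0=1  ✓
parity: l₁+l₂+l₃ = 2 is even  ✓

none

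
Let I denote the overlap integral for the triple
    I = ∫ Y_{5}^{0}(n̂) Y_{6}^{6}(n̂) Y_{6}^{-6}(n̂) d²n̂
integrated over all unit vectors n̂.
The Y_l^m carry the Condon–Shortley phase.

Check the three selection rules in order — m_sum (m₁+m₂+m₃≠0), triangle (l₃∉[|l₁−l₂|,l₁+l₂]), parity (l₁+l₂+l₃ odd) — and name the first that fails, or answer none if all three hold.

azimuthal sum: 0 + 6 − 6 = 0  ✓
1 ≤ 6 ≤ 11 (triangle on l)  ✓
L = 5 + 6 + 6 = 17 (odd)  ✗

parity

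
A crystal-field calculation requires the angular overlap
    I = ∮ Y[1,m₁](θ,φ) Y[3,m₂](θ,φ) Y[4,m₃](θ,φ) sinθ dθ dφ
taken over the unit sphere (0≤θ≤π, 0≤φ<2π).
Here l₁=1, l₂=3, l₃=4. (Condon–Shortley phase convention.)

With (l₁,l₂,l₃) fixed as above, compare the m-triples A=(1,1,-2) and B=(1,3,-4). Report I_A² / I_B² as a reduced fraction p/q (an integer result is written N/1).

l's match ⇒ only the (l;m) 3-j factors differ between A and B.
A: triangle coeff Δ(1,3,4) = 1/252; Σ_t [0,0]: t=0:+1/96 = 1/96; (3j)²=5/84 [(1 3 4; 1 1 -2)], sign=+1
B: triangle coeff Δ(1,3,4) = 1/252; Σ_t [0,0]: t=0:+1/1440 = 1/1440; (3j)²=1/9 [(1 3 4; 1 3 -4)], sign=+1
I_A²/I_B² = (5/84)/(1/9) = 15/28

15/28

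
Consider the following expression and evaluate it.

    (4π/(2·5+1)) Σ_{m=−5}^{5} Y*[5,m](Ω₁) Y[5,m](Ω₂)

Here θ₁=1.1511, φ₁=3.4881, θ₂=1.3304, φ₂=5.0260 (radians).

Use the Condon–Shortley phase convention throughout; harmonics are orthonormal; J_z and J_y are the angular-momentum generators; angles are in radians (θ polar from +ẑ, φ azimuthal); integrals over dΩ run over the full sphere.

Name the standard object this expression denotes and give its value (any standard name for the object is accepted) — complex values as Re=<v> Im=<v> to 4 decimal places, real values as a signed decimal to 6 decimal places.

Legendre polynomial (addition theorem), +0.219274

This sum is the spherical-harmonic addition theorem: it equals the Legendre polynomial P_l(cos γ) of the angle γ between the two directions.
Expand P_5 via completeness: Σ_{m} conj(Y_{5,m}) at Ω₁ times Y_{5,m} at Ω₂ —
  [-5]  conj(Y_{5,-5})(Ω₁) = +0.047471-0.290935i ; Y_{5,-5}(Ω₂) = +0.401126+0.001100i ; Δ = +0.019362-0.116649i
  [-4]  conj(Y_{5,-4})(Ω₁) = +0.076417+0.408868i ; Y_{5,-4}(Ω₂) = +0.096737-0.295520i ; Δ = +0.128221+0.016970i
  [-3]  conj(Y_{5,-3})(Ω₁) = -0.065990-0.112298i ; Y_{5,-3}(Ω₂) = +0.125450+0.091461i ; Δ = +0.001992-0.020123i
  [-2]  conj(Y_{5,-2})(Ω₁) = -0.222365-0.184656i ; Y_{5,-2}(Ω₂) = +0.255774-0.185402i ; Δ = -0.091111-0.006003i
  [-1]  conj(Y_{5,-1})(Ω₁) = +0.205122+0.074064i ; Y_{5,-1}(Ω₂) = +0.026283+0.081041i ; Δ = -0.000611+0.018570i
  [+0]  conj(Y_{5,0})(Ω₁) = +0.243706-0.000000i ; Y_{5,0}(Ω₂) = +0.312816+0.000000i ; Δ = +0.076235+0.000000i
  [+1]  conj(Y_{5,1})(Ω₁) = -0.205122+0.074064i ; Y_{5,1}(Ω₂) = -0.026283+0.081041i ; Δ = -0.000611-0.018570i
  [+2]  conj(Y_{5,2})(Ω₁) = -0.222365+0.184656i ; Y_{5,2}(Ω₂) = +0.255774+0.185402i ; Δ = -0.091111+0.006003i
  [+3]  conj(Y_{5,3})(Ω₁) = +0.065990-0.112298i ; Y_{5,3}(Ω₂) = -0.125450+0.091461i ; Δ = +0.001992+0.020123i
  [+4]  conj(Y_{5,4})(Ω₁) = +0.076417-0.408868i ; Y_{5,4}(Ω₂) = +0.096737+0.295520i ; Δ = +0.128221-0.016970i
  [+5]  conj(Y_{5,5})(Ω₁) = -0.047471-0.290935i ; Y_{5,5}(Ω₂) = -0.401126+0.001100i ; Δ = +0.019362+0.116649i
Accumulated sum +0.191942+0.000000i; after 4π/(2l+1) scaling, +0.219274+0.000000i ⇒ P_5 = 0.219274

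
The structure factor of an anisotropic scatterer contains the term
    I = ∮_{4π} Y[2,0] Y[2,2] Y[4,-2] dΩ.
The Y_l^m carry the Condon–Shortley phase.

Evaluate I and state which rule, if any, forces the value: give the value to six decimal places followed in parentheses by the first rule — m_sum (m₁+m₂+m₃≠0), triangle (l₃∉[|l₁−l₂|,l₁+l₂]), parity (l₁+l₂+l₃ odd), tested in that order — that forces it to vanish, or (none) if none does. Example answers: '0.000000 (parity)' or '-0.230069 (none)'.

Checks pass: Σm=0; 8 even; l₃=4∈[0,4].
(2·2+1)(2·2+1)(2·4+1) = 225
Δ: 0! 4! 4! / 9! → 1/630
sum: t=0:+1/16 = 1/16
3j²(2 2 4; 0 0 0) = Δ·Π!·Σ² = 2/35  (sign +1)
sum: t=0:+1/96 = 1/96
3j²(2 2 4; 0 2 -2) = Δ·Π!·Σ² = 1/42  (sign +1)
combine: 4πI² = 225·2/35·1/42 = 15/49
take √, sign +1: I = 0.15607835
No selection rule forces the value: the integral is nonzero (none).

0.156078 (none)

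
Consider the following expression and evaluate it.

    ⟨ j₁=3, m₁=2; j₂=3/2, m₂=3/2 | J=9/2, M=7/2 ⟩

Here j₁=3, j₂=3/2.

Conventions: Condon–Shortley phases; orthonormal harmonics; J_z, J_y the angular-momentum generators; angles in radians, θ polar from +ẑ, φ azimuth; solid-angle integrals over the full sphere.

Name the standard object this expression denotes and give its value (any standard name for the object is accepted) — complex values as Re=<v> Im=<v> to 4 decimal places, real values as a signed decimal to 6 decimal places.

Clebsch–Gordan coefficient, +√(2/3) ≈ +0.816497

This is a Clebsch–Gordan (vector-coupling) coefficient.
j₁+j₂−J=0  J+j₁−j₂=6  J−j₁+j₂=3  j₁+j₂+J+1=10
(j₁±m₁, j₂±m₂, J±M) = (5,1,3,0,8,1)
P² = 345600
sum k=0..0:
  [0] +1/720 = 1/720
S = 1/720
C² = P²·S² = 2/3 ; C = +0.816497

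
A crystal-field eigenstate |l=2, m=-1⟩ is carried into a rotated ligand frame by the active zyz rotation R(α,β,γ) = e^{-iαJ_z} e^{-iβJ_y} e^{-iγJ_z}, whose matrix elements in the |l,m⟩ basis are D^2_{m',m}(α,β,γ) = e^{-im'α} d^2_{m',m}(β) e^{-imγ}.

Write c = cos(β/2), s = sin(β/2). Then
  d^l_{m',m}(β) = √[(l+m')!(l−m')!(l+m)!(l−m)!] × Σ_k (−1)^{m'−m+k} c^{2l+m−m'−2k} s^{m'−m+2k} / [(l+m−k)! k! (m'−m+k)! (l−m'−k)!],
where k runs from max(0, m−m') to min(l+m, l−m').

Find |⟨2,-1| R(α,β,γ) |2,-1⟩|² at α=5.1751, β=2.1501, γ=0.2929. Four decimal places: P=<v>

P=0.2247

First d^2_{-1,-1}(β=2.1501), then the phase factors e^{-i(-1)α} and e^{-i(-1)γ}:
Half-angle: c=0.475688, s=0.879614. N=√(1·6·1·6)=6.000000
k∈{0,1} keeps every argument non-negative
  k=0: (−1)^0·6.0000/(6)·0.4757^4·0.8796^0 = +0.051202
  k=1: (−1)^1·6.0000/(2)·0.4757^2·0.8796^2 = -0.525231
d^2_{-1,-1}(2.1501) = +0.051202 -0.525231 = -0.474029
|D^2_{-1,-1}|² = |d^2_{-1,-1}(β)|² = (-0.474029)² = 0.224703 (the z-rotation phases have unit modulus)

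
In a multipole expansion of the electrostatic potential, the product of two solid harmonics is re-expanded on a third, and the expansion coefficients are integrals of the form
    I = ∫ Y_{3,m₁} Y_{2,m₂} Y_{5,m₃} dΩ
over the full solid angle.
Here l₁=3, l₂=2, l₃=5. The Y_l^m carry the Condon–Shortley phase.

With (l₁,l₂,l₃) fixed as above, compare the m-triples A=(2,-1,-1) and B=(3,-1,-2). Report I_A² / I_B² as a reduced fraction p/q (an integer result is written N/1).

Same 3,2,5: normalisation and zero-m 3j drop out of the ratio.
A: Δ: 0! 6! 4! / 11! → 1/2310; sum: t=0:+1/720 = 1/720; 3j²(3 2 5; 2 -1 -1) = Δ·Π!·Σ² = 4/385  (sign +1)
B: Δ: 0! 6! 4! / 11! → 1/2310; sum: t=0:+1/4320 = 1/4320; 3j²(3 2 5; 3 -1 -2) = Δ·Π!·Σ² = 1/330  (sign -1)
I_A²/I_B² = (4/385)/(1/330) = 24/7

24/7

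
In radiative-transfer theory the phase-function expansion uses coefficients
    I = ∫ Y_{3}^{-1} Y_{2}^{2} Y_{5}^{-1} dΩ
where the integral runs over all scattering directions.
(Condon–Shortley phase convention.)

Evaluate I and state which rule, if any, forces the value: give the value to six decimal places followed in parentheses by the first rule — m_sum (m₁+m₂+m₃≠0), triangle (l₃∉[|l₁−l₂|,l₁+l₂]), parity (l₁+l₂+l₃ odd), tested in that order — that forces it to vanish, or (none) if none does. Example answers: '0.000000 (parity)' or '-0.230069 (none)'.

-0.092802 (none)

Checks pass: Σm=0; 10 even; l₃=5∈[1,5].
(2·3+1)(2·2+1)(2·5+1) = 385
Δ: 0! 6! 4! / 11! → 1/2310
sum: t=0:+1/144 = 1/144
3j²(3 2 5; 0 0 0) = Δ·Π!·Σ² = 10/231  (sign -1)
sum: t=0:+1/1152 = 1/1152
3j²(3 2 5; -1 2 -1) = Δ·Π!·Σ² = 1/154  (sign +1)
combine: 4πI² = 385·10/231·1/154 = 25/231
take √, sign -1: I = -0.09280237
No selection rule forces the value: the integral is nonzero (none).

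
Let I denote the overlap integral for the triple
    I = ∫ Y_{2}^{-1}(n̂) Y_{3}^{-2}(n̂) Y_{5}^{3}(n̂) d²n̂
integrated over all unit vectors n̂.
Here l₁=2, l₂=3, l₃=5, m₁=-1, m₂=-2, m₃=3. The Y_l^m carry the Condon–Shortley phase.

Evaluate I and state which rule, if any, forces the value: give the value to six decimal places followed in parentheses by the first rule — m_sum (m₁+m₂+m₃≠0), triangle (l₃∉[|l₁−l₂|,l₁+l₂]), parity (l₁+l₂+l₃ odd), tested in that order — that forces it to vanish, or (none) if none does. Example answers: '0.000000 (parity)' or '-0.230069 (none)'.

-0.253584 (none)

Rules hold: Σm=0, L=10 even, 1≤5≤5.
N = 5·7·11 = 385
Δ = 0!·4!·6!/11! = 1/2310
Racah Σ t=0..0: t=0:+1/144 = 1/144
⇒ 3j(2 3 5; 0 0 0)² = 10/231, sgn -1
Racah Σ t=0..0: t=0:+1/720 = 1/720
⇒ 3j(2 3 5; -1 -2 3)² = 8/165, sgn +1
4πI² = N·(3j₀)²·(3jₘ)² = 80/99
I = -1·√(0.808081/4π) = -0.25358436
No selection rule forces the value: the integral is nonzero (none).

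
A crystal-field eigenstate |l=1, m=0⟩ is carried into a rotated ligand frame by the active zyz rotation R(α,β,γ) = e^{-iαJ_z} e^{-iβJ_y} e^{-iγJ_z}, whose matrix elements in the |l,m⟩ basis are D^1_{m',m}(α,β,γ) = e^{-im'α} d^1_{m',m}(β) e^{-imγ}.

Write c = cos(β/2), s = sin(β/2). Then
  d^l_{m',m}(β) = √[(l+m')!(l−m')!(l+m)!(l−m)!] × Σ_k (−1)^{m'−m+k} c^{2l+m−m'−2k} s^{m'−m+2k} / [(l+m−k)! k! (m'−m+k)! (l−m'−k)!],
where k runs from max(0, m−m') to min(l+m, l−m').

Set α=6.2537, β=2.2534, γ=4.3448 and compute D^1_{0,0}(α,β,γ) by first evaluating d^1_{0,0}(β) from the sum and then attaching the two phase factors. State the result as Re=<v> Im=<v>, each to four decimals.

Re=-0.6308 Im=0.0000

D^1_{0,0}(6.2537,2.2534,4.3448) = e^{-i·0·6.2537}·d^1_{0,0}(2.2534)·e^{-i·0·4.3448}. Compute d first:
Half-angle: c=0.429642, s=0.902999. N=√(1·1·1·1)=1.000000
Admissible k: 0..1 (factorial args all ≥0)
  k=0: (−1)^0·1.0000/(1)·0.4296^2·0.9030^0 = +0.184592
  k=1: (−1)^1·1.0000/(1)·0.4296^0·0.9030^2 = -0.815408
d^1_{0,0}(2.2534) = +0.184592 -0.815408 = -0.630815
D = (+1.000000+0.000000i)·(-0.630815)·(+1.000000+0.000000i) = -0.630815+0.000000i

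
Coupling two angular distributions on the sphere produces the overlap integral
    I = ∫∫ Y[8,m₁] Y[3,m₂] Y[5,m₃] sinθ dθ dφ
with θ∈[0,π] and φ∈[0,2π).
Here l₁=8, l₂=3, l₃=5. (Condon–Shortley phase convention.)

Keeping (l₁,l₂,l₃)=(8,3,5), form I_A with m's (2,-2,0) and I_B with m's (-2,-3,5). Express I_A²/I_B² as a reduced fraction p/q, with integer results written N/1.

Shared (l₁,l₂,l₃)=(8,3,5): N and (l;000)² cancel in I_A²/I_B².
A: Δ = 6!·10!·0!/17! = 1/136136; Racah Σ t=1..1: t=1:−1/1728000 = -1/1728000; ⇒ 3j(8 3 5; 2 -2 0)² = 27/2431, sgn +1
B: Δ = 6!·10!·0!/17! = 1/136136; Racah Σ t=0..0: t=0:+1/2612736000 = 1/2612736000; ⇒ 3j(8 3 5; -2 -3 5)² = 1/136136, sgn +1
I_A²/I_B² = (27/2431)/(1/136136) = 1512/1

1512/1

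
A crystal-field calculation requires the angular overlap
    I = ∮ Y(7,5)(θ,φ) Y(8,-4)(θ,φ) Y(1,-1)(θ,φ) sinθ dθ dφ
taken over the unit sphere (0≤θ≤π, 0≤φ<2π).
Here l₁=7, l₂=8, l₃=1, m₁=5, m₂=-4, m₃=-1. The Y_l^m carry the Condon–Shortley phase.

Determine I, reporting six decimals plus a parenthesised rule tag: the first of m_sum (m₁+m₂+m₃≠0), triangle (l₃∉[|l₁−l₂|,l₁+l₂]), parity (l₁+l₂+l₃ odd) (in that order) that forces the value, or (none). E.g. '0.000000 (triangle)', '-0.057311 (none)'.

Checks pass: Σm=0; 16 even; l₃=1∈[1,15].
(2·7+1)(2·8+1)(2·1+1) = 765
Δ: 14! 0! 2! / 17! → 1/2040
sum: t=7:−1/25401600 = -1/25401600
3j²(7 8 1; 0 0 0) = Δ·Π!·Σ² = 8/255  (sign +1)
sum: t=2:+1/1916006400 = 1/1916006400
3j²(7 8 1; 5 -4 -1) = Δ·Π!·Σ² = 1/340  (sign +1)
combine: 4πI² = 765·8/255·1/340 = 6/85
take √, sign +1: I = 0.07494820
No selection rule forces the value: the integral is nonzero (none).

0.074948 (none)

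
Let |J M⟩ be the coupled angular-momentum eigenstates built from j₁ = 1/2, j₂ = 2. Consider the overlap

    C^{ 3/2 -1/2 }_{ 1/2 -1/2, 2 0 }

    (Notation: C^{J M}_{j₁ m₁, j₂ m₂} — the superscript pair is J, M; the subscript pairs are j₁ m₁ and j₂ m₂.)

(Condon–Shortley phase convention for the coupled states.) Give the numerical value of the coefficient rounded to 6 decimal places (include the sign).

√[4·1!0!3!/5! · 0!1!2!2!1!2!] = √(8/5)
  +(−1)^1/∏(1,0,0,1,0,2)! = -1/2  (running -1/2)
⟨..|..⟩ = √(8/5)·(-1/2) = -0.632456

-0.632456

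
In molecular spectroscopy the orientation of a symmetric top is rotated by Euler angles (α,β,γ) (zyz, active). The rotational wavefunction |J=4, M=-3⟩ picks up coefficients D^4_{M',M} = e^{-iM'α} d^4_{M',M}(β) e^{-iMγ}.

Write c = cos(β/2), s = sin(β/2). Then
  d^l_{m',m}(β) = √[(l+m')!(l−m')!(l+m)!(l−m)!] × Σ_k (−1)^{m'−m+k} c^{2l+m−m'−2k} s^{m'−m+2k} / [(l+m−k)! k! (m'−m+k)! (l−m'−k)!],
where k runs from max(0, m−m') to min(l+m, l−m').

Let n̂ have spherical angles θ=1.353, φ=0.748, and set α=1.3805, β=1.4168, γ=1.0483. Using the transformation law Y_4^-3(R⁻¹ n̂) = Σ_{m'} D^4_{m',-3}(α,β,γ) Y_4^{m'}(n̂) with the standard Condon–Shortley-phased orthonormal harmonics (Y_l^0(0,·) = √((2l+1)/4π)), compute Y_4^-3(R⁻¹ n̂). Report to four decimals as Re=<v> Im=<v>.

Need the full column D^4_{m',-3} for m'=−4..4 at α=1.3805, β=1.4168, γ=1.0483.
cos(β/2)=0.759404, sin(β/2)=0.650620
d^4_{-4,-3}: single k=1 term ⇒ +0.268029;  D = -0.194668+0.184238i
d^4_{-3,-3}: k∈[0..1] ⇒ +0.110607 -0.568315 = -0.457708;  D = -0.246061-0.385941i
d^4_{-2,-3}: k∈[0..1] ⇒ -0.354569 +0.780783 = +0.426214;  D = +0.396238-0.157017i
d^4_{-1,-3}: k∈[0..1] ⇒ +0.644408 -0.788349 = -0.143941;  D = +0.026759+0.141432i
d^4_{0,-3}: k∈[0..1] ⇒ -0.823018 +0.604113 = -0.218905;  D = +0.218904+0.000724i
d^4_{1,-3}: k∈[0..1] ⇒ +0.788349 -0.347199 = +0.441150;  D = -0.084876+0.432908i
d^4_{2,-3}: k∈[0..1] ⇒ -0.573112 +0.140225 = -0.432886;  D = -0.401377-0.162133i
d^4_{3,-3}: k∈[0..1] ⇒ +0.306201 -0.032108 = +0.274093;  D = +0.148876-0.230136i
d^4_{4,-3}: single k=0 term ⇒ -0.106000;  D = +0.076504+0.073370i
Y_4^{m'}(θ=1.353,φ=0.748) and Σ D·Y over m':
  (-0.1947+0.1842i)·(-0.3977-0.0599i)  (-0.2461-0.3859i)·(-0.1570-0.1968i)  (+0.3962-0.1570i)·(-0.0160+0.2141i)  (+0.0268+0.1414i)·(-0.1956+0.1815i)  (+0.2189+0.0007i)·(+0.1773+0.0000i)  (-0.0849+0.4329i)·(+0.1956+0.1815i)  (-0.4014-0.1621i)·(-0.0160-0.2141i)  (+0.1489-0.2301i)·(+0.1570-0.1968i)  (+0.0765+0.0734i)·(-0.3977+0.0599i)
Y_4^-3(R⁻¹ n̂) = -0.093902+0.179850i

Re=-0.0939 Im=0.1798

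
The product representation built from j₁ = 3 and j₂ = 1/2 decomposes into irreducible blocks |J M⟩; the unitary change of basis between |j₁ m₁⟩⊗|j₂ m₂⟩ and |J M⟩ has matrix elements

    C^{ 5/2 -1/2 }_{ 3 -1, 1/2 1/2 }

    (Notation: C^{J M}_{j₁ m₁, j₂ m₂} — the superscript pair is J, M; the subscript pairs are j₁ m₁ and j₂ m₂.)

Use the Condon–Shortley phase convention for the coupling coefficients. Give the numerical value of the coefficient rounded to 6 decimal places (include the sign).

−√(4/7) ≈ -0.755929

√[6·1!5!0!/7! · 2!4!1!0!2!3!] = √(576/7)
  +(−1)^1/∏(1,0,3,0,2,0)! = -1/12  (running -1/12)
⟨..|..⟩ = √(576/7)·(-1/12) = -0.755929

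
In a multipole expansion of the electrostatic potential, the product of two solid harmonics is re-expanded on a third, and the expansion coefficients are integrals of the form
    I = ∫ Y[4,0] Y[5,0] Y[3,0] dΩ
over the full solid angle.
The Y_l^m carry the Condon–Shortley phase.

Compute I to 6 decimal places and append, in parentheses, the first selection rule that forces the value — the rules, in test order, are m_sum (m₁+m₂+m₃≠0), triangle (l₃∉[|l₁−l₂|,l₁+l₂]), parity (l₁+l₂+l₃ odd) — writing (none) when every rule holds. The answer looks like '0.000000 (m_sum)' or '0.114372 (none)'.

0.148374 (none)

Rules hold: Σm=0, L=12 even, 1≤3≤9.
N = 9·11·7 = 693
Δ = 6!·2!·4!/13! = 1/180180
Racah Σ t=2..4: t=2:+1/576 t=3:−1/144 t=4:+1/576 = -1/288
⇒ 3j(4 5 3; 0 0 0)² = 20/1001, sgn +1
(m-triple is (0,0,0) — same symbol as above.)
4πI² = N·(3j₀)²·(3jₘ)² = 3600/13013
I = +1·√(0.276646/4π) = 0.14837393
No selection rule forces the value: the integral is nonzero (none).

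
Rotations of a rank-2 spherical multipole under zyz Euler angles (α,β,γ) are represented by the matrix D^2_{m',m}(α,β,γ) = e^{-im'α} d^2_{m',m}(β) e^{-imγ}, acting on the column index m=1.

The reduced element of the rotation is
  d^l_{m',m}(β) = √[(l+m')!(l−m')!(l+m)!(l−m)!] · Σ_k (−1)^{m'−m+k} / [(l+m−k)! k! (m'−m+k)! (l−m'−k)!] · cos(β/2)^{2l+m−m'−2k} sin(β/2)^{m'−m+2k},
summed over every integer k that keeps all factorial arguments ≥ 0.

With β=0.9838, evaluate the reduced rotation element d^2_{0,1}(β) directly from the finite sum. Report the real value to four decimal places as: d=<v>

d^2_{0,1}(β=0.9838) via the finite sum:
Half-angle: c=0.881437, s=0.472301. N=√(2·2·6·1)=4.898979
k∈{1,2} keeps every argument non-negative
  k=1: (−1)^0·4.8990/(2)·0.8814^3·0.4723^1 = +0.792262
  k=2: (−1)^1·4.8990/(2)·0.8814^1·0.4723^3 = -0.227470
d^2_{0,1}(0.9838) = +0.792262 -0.227470 = +0.564792

d=0.5648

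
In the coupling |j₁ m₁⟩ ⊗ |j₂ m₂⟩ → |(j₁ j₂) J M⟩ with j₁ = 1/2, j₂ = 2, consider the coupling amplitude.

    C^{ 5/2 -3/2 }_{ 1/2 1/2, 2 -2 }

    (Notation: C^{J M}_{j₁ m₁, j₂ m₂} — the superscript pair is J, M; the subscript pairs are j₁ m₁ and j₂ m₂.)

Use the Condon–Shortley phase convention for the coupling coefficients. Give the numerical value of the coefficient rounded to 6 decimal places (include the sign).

+√(1/5) = +0.447214

triangle: 0!*1!*4!/6! = 24/720
(j±m)!: 1!*0!*0!*4!*1!*4! = 576
prefactor² = (2J+1)*Δ*N² = 576/5
  k=0: +1/(0!*0!*0!*0!*1!*4!) = 1/24
Σ = 1/24  ⇒  CG² = 576/5*(1/24)² = 1/5
CG = +√(1/5) = +0.447214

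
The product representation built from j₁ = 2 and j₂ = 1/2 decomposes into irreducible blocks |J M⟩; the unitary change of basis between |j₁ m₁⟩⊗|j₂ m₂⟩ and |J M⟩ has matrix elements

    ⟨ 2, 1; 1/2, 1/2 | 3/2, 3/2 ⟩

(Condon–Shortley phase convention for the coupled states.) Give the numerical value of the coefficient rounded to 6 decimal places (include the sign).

−√(1/5) = -0.447214

triangle: 1!·3!·0!/5! = 6/120
(j±m)!: 3!·1!·1!·0!·3!·0! = 36
prefactor² = (2J+1)·Δ·N² = 36/5
  k=1: −1/(1!·0!·0!·0!·3!·0!) = -1/6
Σ = -1/6  ⇒  CG² = 36/5·(-1/6)² = 1/5
CG = −√(1/5) = -0.447214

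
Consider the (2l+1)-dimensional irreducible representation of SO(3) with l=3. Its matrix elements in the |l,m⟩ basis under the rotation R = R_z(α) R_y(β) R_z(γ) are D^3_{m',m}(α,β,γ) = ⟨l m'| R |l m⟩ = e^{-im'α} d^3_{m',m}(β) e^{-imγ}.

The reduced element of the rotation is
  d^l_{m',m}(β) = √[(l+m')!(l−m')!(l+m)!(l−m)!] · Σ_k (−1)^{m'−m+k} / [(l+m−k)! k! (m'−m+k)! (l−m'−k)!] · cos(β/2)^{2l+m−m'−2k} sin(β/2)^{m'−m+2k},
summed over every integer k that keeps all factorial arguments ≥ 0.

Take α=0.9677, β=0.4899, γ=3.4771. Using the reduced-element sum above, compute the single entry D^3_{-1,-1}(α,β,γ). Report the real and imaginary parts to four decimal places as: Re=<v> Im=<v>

Split into d^3_{-1,-1}(β=0.4899) × two z-phases.
With c≡cos(β/2)=0.970149 and s≡sin(β/2)=0.242508, N=[2·24·2·24]^{1/2}=48.000000
k: max(0,(-1)−(-1))=0 … min(3+(-1),3−(-1))=2
  k=0: (−1)^0·48.0000/(48)·0.9701^6·0.2425^0 = +0.833742
  k=1: (−1)^1·48.0000/(6)·0.9701^4·0.2425^2 = -0.416770
  k=2: (−1)^2·48.0000/(8)·0.9701^2·0.2425^4 = +0.019531
d^3_{-1,-1}(0.4899) = +0.833742 -0.416770 +0.019531 = +0.436504
Phases: e^{-i·(-1)·0.9677}=+0.567195+0.823583i, e^{-i·(-1)·3.4771}=-0.944243-0.329248i ⇒ D=-0.115415-0.420969i

Re=-0.1154 Im=-0.4210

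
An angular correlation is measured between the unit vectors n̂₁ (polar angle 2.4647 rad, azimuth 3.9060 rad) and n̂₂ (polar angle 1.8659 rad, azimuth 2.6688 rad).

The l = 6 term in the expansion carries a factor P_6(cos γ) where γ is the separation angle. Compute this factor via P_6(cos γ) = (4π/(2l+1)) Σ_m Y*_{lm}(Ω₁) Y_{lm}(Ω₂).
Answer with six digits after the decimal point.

0.314083

Expand P_6 via completeness: Σ_{m} conj(Y_{6,m}) at Ω₁ times Y_{6,m} at Ω₂ —
  [-6]  conj(Y_{6,-6})(Ω₁) = (-0.003665, -0.028945) ; Y_{6,-6}(Ω₂) = (-0.353488, 0.111223) ; Δ = (0.004515, 0.009824)
  [-5]  conj(Y_{6,-5})(Ω₁) = (-0.097768, -0.079133) ; Y_{6,-5}(Ω₂) = (-0.278062, 0.273775) ; Δ = (0.048850, -0.004763)
  [-4]  conj(Y_{6,-4})(Ω₁) = (-0.311082, 0.026181) ; Y_{6,-4}(Ω₂) = (0.006547, -0.019733) ; Δ = (-0.001520, 0.006310)
  [-3]  conj(Y_{6,-3})(Ω₁) = (-0.303986, 0.344902) ; Y_{6,-3}(Ω₂) = (-0.052137, -0.339413) ; Δ = (0.132913, 0.085195)
  [-2]  conj(Y_{6,-2})(Ω₁) = (0.012052, 0.286917) ; Y_{6,-2}(Ω₂) = (-0.049985, -0.069250) ; Δ = (0.019267, -0.015176)
  [-1]  conj(Y_{6,-1})(Ω₁) = (-0.151664, -0.145427) ; Y_{6,-1}(Ω₂) = (0.275417, 0.140871) ; Δ = (-0.021284, -0.061418)
  [+0]  conj(Y_{6,0})(Ω₁) = (-0.360949, -0.000000) ; Y_{6,0}(Ω₂) = (0.112368, 0.000000) ; Δ = (-0.040559, -0.000000)
  [+1]  conj(Y_{6,1})(Ω₁) = (0.151664, -0.145427) ; Y_{6,1}(Ω₂) = (-0.275417, 0.140871) ; Δ = (-0.021284, 0.061418)
  [+2]  conj(Y_{6,2})(Ω₁) = (0.012052, -0.286917) ; Y_{6,2}(Ω₂) = (-0.049985, 0.069250) ; Δ = (0.019267, 0.015176)
  [+3]  conj(Y_{6,3})(Ω₁) = (0.303986, 0.344902) ; Y_{6,3}(Ω₂) = (0.052137, -0.339413) ; Δ = (0.132913, -0.085195)
  [+4]  conj(Y_{6,4})(Ω₁) = (-0.311082, -0.026181) ; Y_{6,4}(Ω₂) = (0.006547, 0.019733) ; Δ = (-0.001520, -0.006310)
  [+5]  conj(Y_{6,5})(Ω₁) = (0.097768, -0.079133) ; Y_{6,5}(Ω₂) = (0.278062, 0.273775) ; Δ = (0.048850, 0.004763)
  [+6]  conj(Y_{6,6})(Ω₁) = (-0.003665, 0.028945) ; Y_{6,6}(Ω₂) = (-0.353488, -0.111223) ; Δ = (0.004515, -0.009824)
Accumulated sum (0.324921, 0.000000); after 4π/(2l+1) scaling, (0.314083, 0.000000) ⇒ P_6 = 0.314083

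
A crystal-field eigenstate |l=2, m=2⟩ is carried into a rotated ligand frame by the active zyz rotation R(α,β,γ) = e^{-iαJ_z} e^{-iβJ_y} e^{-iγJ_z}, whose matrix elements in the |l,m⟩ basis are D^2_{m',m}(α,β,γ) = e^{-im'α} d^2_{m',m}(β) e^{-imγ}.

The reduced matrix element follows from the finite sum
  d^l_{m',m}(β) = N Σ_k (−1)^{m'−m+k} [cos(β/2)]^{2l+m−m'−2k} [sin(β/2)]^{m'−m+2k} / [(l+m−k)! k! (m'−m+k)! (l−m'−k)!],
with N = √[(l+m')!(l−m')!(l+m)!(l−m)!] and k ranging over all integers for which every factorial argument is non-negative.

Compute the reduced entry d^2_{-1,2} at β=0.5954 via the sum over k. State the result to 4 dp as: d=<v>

d=0.0483

d^2_{-1,2}(β=0.5954) via the finite sum:
Half-angle: c=0.956014, s=0.293322. N=√(1·6·24·1)=12.000000
k: max(0,(2)−(-1))=3 … min(2+(2),2−(-1))=3
  k=3: (−1)^0·12.0000/(6)·0.9560^1·0.2933^3 = +0.048253
d^2_{-1,2}(0.5954) = +0.048253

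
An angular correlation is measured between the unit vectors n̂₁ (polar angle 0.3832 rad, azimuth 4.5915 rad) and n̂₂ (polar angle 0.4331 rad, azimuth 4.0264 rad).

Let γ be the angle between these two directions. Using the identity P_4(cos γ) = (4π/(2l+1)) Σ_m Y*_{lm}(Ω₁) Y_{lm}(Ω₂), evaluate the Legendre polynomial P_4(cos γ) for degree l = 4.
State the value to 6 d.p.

0.758100

Term-by-term m-sum for l=4 (normalisation 4π/9 = 1.396263):
  term(m=-4) = -0.000076+0.000092i   from Y*(Ω₁)=+0.007657-0.004021i, Y(Ω₂)=-0.012658+0.005317i
  term(m=-3) = -0.000633+0.005056i   from Y*(Ω₁)=+0.021526+0.056730i, Y(Ω₂)=+0.074213+0.039315i
  term(m=-2) = +0.028130+0.059659i   from Y*(Ω₁)=-0.227994+0.056224i, Y(Ω₂)=-0.055478-0.275350i
  term(m=-1) = +0.208751+0.132364i   from Y*(Ω₁)=-0.059776-0.492062i, Y(Ω₂)=-0.315874+0.385864i
  term(m=+0) = +0.070605+0.000000i   from Y*(Ω₁)=+0.327113-0.000000i, Y(Ω₂)=+0.215842+0.000000i
  term(m=+1) = +0.208751-0.132364i   from Y*(Ω₁)=+0.059776-0.492062i, Y(Ω₂)=+0.315874+0.385864i
  term(m=+2) = +0.028130-0.059659i   from Y*(Ω₁)=-0.227994-0.056224i, Y(Ω₂)=-0.055478+0.275350i
  term(m=+3) = -0.000633-0.005056i   from Y*(Ω₁)=-0.021526+0.056730i, Y(Ω₂)=-0.074213+0.039315i
  term(m=+4) = -0.000076-0.000092i   from Y*(Ω₁)=+0.007657+0.004021i, Y(Ω₂)=-0.012658-0.005317i
Accumulated sum +0.542949+0.000000i; after 4π/(2l+1) scaling, +0.758100+0.000000i ⇒ P_4 = 0.758100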